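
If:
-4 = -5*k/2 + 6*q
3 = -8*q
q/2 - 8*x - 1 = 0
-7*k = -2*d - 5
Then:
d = -1/20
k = 7/10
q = -3/8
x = -19/128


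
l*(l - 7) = l^2 - 7*l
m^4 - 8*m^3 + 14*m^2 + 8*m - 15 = (m - 5)*(m - 3)*(m - 1)*(m + 1)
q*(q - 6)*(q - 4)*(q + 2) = q^4 - 8*q^3 + 4*q^2 + 48*q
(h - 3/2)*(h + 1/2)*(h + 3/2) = h^3 + h^2/2 - 9*h/4 - 9/8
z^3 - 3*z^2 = z^2*(z - 3)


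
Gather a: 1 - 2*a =1 - 2*a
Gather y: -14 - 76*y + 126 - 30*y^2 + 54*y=-30*y^2 - 22*y + 112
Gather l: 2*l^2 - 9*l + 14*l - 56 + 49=2*l^2 + 5*l - 7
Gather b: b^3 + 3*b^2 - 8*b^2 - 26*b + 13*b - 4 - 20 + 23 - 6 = b^3 - 5*b^2 - 13*b - 7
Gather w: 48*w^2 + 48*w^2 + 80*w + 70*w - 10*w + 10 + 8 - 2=96*w^2 + 140*w + 16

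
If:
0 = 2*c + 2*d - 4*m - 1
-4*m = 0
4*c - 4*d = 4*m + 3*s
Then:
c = 3*s/8 + 1/4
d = 1/4 - 3*s/8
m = 0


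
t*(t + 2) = t^2 + 2*t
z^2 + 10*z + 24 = (z + 4)*(z + 6)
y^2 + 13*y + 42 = (y + 6)*(y + 7)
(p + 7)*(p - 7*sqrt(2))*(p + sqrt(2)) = p^3 - 6*sqrt(2)*p^2 + 7*p^2 - 42*sqrt(2)*p - 14*p - 98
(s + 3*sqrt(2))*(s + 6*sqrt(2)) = s^2 + 9*sqrt(2)*s + 36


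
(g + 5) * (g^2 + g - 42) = g^3 + 6*g^2 - 37*g - 210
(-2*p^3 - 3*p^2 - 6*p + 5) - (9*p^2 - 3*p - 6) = -2*p^3 - 12*p^2 - 3*p + 11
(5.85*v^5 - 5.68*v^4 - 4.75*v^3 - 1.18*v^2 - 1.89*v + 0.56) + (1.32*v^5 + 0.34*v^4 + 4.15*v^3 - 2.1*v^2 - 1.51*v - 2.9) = 7.17*v^5 - 5.34*v^4 - 0.6*v^3 - 3.28*v^2 - 3.4*v - 2.34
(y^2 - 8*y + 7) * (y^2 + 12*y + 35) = y^4 + 4*y^3 - 54*y^2 - 196*y + 245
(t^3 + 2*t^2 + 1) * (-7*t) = -7*t^4 - 14*t^3 - 7*t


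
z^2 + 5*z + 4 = (z + 1)*(z + 4)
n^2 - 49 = (n - 7)*(n + 7)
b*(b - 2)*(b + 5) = b^3 + 3*b^2 - 10*b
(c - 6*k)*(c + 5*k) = c^2 - c*k - 30*k^2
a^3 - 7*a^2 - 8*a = a*(a - 8)*(a + 1)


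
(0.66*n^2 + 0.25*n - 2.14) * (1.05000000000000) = 0.693*n^2 + 0.2625*n - 2.247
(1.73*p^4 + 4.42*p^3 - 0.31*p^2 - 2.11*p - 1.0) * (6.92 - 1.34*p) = -2.3182*p^5 + 6.0488*p^4 + 31.0018*p^3 + 0.6822*p^2 - 13.2612*p - 6.92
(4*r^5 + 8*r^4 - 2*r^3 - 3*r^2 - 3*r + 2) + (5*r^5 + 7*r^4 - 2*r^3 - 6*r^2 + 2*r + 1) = 9*r^5 + 15*r^4 - 4*r^3 - 9*r^2 - r + 3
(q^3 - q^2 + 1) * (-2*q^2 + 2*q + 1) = -2*q^5 + 4*q^4 - q^3 - 3*q^2 + 2*q + 1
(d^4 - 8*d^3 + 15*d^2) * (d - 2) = d^5 - 10*d^4 + 31*d^3 - 30*d^2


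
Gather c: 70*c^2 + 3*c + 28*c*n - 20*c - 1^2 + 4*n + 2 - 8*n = 70*c^2 + c*(28*n - 17) - 4*n + 1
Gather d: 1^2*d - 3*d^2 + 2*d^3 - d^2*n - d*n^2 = 2*d^3 + d^2*(-n - 3) + d*(1 - n^2)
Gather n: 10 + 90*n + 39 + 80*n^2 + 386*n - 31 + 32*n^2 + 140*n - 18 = 112*n^2 + 616*n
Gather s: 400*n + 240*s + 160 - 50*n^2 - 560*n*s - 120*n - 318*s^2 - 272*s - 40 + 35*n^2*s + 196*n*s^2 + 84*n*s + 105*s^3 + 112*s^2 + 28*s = -50*n^2 + 280*n + 105*s^3 + s^2*(196*n - 206) + s*(35*n^2 - 476*n - 4) + 120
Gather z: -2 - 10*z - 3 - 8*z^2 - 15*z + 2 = -8*z^2 - 25*z - 3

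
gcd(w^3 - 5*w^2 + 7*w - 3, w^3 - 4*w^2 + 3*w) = w^2 - 4*w + 3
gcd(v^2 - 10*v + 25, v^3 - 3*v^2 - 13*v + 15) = v - 5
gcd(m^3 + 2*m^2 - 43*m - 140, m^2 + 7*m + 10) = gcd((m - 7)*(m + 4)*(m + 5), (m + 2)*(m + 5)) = m + 5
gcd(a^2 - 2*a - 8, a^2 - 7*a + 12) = a - 4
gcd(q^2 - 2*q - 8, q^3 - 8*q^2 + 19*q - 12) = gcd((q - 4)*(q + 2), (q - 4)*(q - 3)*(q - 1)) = q - 4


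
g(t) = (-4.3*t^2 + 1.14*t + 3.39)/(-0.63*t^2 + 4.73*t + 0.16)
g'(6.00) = -20.53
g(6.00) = -24.67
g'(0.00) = -619.23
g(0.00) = 21.19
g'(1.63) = -1.65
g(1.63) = -1.00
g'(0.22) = -11.81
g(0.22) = 2.93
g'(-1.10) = -1.27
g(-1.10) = 0.53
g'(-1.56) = -0.89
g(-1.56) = 1.01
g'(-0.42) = -5.47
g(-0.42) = -1.11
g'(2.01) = -1.76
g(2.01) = -1.64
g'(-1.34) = -1.03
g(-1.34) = 0.80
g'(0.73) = -2.25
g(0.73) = 0.59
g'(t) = (1.14 - 8.6*t)/(-0.63*t^2 + 4.73*t + 0.16) + (1.26*t - 4.73)*(-4.3*t^2 + 1.14*t + 3.39)/(-0.63*t^2 + 4.73*t + 0.16)^2 = (-19.6208*t^2 + 2.8954*t - 15.8523)/(0.3969*t^4 - 5.9598*t^3 + 22.1713*t^2 + 1.5136*t + 0.0256)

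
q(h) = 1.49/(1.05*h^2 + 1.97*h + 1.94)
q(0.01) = 0.76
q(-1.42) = 1.18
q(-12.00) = 0.01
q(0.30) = 0.57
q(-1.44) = 1.16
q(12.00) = 0.01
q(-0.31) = 1.04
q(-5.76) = 0.06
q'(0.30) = -0.56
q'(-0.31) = -0.96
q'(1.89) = -0.10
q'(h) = 1.49*(-2.1*h - 1.97)/(1.05*h^2 + 1.97*h + 1.94)^2 = (-3.129*h - 2.9353)/(1.05*h^2 + 1.97*h + 1.94)^2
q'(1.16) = -0.21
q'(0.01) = -0.77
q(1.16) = 0.26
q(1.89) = 0.16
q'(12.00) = -0.00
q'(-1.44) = 0.96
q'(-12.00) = 0.00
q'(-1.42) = 0.95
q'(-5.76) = 0.02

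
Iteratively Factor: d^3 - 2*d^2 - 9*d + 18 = (d - 3)*(d^2 + d - 6) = (d - 3)*(d + 3)*(d - 2)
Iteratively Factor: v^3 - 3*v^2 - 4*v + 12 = (v - 2)*(v^2 - v - 6) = (v - 2)*(v + 2)*(v - 3)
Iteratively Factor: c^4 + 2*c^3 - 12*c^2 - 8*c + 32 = (c + 4)*(c^3 - 2*c^2 - 4*c + 8) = (c - 2)*(c + 4)*(c^2 - 4) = (c - 2)*(c + 2)*(c + 4)*(c - 2)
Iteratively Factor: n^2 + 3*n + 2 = (n + 2)*(n + 1)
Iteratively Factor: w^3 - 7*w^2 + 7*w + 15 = (w + 1)*(w^2 - 8*w + 15) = (w - 5)*(w + 1)*(w - 3)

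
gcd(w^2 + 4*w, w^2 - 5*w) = w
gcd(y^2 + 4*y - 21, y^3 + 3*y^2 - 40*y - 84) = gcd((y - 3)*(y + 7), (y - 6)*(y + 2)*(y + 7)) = y + 7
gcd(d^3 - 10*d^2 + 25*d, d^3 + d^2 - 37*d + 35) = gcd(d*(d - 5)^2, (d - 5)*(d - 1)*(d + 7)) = d - 5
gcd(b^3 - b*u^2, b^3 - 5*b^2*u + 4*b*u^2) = -b^2 + b*u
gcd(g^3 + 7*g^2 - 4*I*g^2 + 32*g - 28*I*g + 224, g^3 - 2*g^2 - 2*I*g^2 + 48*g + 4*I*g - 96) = g - 8*I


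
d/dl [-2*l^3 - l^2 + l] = -6*l^2 - 2*l + 1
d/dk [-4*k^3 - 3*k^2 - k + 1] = -12*k^2 - 6*k - 1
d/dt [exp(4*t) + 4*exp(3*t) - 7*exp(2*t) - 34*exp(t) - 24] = (4*exp(3*t) + 12*exp(2*t) - 14*exp(t) - 34)*exp(t)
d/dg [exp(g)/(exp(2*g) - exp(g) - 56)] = (-(2*exp(g) - 1)*exp(g) + exp(2*g) - exp(g) - 56)*exp(g)/(-exp(2*g) + exp(g) + 56)^2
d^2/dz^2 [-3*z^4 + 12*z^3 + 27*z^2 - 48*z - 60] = -36*z^2 + 72*z + 54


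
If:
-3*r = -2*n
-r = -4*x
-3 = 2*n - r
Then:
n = -9/4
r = -3/2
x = -3/8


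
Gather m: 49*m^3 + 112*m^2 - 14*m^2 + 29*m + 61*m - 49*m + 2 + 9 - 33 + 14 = 49*m^3 + 98*m^2 + 41*m - 8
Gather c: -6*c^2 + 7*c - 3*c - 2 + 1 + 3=-6*c^2 + 4*c + 2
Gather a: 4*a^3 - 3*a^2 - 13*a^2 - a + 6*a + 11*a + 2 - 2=4*a^3 - 16*a^2 + 16*a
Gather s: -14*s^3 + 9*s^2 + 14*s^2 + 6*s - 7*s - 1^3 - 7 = -14*s^3 + 23*s^2 - s - 8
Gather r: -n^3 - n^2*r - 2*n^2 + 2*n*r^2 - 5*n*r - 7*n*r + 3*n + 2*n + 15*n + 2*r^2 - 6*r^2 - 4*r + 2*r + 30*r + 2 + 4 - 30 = -n^3 - 2*n^2 + 20*n + r^2*(2*n - 4) + r*(-n^2 - 12*n + 28) - 24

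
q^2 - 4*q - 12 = (q - 6)*(q + 2)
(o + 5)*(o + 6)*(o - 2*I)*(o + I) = o^4 + 11*o^3 - I*o^3 + 32*o^2 - 11*I*o^2 + 22*o - 30*I*o + 60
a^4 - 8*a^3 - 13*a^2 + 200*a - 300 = (a - 6)*(a - 5)*(a - 2)*(a + 5)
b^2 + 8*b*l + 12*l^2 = (b + 2*l)*(b + 6*l)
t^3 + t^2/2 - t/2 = t*(t - 1/2)*(t + 1)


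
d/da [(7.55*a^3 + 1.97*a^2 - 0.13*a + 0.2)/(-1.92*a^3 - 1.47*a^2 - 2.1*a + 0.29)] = (7.105427357601e-15*a^5 - 7.3161*a^4 - 32.2092*a^3 + 3.3924*a^2 + 1.7306*a + 0.3823)/(3.6864*a^6 + 5.6448*a^5 + 10.2249*a^4 + 5.0604*a^3 + 3.5574*a^2 - 1.218*a + 0.0841)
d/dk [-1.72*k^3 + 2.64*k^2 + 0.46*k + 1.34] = -5.16*k^2 + 5.28*k + 0.46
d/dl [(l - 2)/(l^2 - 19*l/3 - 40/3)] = 9*(-l^2 + 4*l - 26)/(9*l^4 - 114*l^3 + 121*l^2 + 1520*l + 1600)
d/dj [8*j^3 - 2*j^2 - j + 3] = 24*j^2 - 4*j - 1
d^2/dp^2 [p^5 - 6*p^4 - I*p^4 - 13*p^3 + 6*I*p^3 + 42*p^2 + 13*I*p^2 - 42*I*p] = 20*p^3 + p^2*(-72 - 12*I) + p*(-78 + 36*I) + 84 + 26*I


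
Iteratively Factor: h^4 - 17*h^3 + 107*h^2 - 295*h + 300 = (h - 3)*(h^3 - 14*h^2 + 65*h - 100) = (h - 5)*(h - 3)*(h^2 - 9*h + 20) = (h - 5)^2*(h - 3)*(h - 4)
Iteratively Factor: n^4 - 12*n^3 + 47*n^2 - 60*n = (n - 3)*(n^3 - 9*n^2 + 20*n) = n*(n - 3)*(n^2 - 9*n + 20) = n*(n - 4)*(n - 3)*(n - 5)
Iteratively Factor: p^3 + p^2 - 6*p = (p + 3)*(p^2 - 2*p) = (p - 2)*(p + 3)*(p)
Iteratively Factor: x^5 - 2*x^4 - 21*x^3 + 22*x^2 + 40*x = (x + 4)*(x^4 - 6*x^3 + 3*x^2 + 10*x) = (x - 5)*(x + 4)*(x^3 - x^2 - 2*x) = (x - 5)*(x + 1)*(x + 4)*(x^2 - 2*x) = (x - 5)*(x - 2)*(x + 1)*(x + 4)*(x)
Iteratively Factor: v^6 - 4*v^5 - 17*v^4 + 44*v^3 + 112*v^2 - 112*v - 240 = (v - 2)*(v^5 - 2*v^4 - 21*v^3 + 2*v^2 + 116*v + 120) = (v - 2)*(v + 2)*(v^4 - 4*v^3 - 13*v^2 + 28*v + 60) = (v - 5)*(v - 2)*(v + 2)*(v^3 + v^2 - 8*v - 12) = (v - 5)*(v - 3)*(v - 2)*(v + 2)*(v^2 + 4*v + 4) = (v - 5)*(v - 3)*(v - 2)*(v + 2)^2*(v + 2)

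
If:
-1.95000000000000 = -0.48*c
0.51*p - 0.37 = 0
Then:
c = 4.06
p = 0.73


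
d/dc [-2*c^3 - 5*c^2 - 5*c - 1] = -6*c^2 - 10*c - 5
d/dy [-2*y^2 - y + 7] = -4*y - 1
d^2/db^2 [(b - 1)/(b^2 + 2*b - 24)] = 2*(4*(b - 1)*(b + 1)^2 - (3*b + 1)*(b^2 + 2*b - 24))/(b^2 + 2*b - 24)^3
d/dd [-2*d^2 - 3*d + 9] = -4*d - 3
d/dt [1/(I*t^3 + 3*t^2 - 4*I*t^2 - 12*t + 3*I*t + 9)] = (-3*I*t^2 - 6*t + 8*I*t + 12 - 3*I)/(I*t^3 + 3*t^2 - 4*I*t^2 - 12*t + 3*I*t + 9)^2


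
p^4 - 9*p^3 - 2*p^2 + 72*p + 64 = (p - 8)*(p - 4)*(p + 1)*(p + 2)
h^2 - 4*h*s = h*(h - 4*s)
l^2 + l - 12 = (l - 3)*(l + 4)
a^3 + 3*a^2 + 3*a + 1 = (a + 1)^3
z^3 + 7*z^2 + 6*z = z*(z + 1)*(z + 6)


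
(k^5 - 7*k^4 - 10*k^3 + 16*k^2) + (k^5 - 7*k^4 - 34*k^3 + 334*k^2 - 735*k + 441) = 2*k^5 - 14*k^4 - 44*k^3 + 350*k^2 - 735*k + 441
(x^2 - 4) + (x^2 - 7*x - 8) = 2*x^2 - 7*x - 12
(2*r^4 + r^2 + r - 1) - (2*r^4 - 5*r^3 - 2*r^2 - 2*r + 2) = 5*r^3 + 3*r^2 + 3*r - 3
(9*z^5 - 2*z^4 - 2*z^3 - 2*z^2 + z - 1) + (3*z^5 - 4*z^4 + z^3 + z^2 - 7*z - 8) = 12*z^5 - 6*z^4 - z^3 - z^2 - 6*z - 9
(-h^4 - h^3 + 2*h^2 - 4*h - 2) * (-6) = 6*h^4 + 6*h^3 - 12*h^2 + 24*h + 12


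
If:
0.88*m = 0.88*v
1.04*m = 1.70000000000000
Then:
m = 1.63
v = 1.63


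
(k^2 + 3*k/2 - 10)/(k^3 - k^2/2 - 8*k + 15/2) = (k + 4)/(k^2 + 2*k - 3)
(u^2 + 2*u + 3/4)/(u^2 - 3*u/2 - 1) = (u + 3/2)/(u - 2)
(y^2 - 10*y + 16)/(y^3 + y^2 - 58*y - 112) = (y - 2)/(y^2 + 9*y + 14)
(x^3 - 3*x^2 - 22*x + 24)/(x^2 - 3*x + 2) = (x^2 - 2*x - 24)/(x - 2)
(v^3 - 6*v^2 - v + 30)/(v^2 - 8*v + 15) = v + 2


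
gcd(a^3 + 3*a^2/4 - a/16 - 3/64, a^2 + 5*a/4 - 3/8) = a - 1/4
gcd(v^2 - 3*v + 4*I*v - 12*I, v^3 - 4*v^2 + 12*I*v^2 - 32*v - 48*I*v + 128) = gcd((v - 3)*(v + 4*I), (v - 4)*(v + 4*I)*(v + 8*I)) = v + 4*I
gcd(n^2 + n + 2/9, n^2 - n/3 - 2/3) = n + 2/3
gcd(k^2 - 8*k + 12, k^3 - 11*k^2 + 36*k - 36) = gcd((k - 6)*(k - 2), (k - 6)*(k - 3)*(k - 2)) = k^2 - 8*k + 12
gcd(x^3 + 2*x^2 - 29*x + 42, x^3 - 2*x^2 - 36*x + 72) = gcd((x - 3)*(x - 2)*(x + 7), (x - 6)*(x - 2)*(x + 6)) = x - 2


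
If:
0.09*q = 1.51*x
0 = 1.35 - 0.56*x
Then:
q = 40.45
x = 2.41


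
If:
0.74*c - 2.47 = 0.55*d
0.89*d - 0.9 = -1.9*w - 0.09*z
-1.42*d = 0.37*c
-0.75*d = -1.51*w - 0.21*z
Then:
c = 2.80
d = -0.73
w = 1.42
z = -12.83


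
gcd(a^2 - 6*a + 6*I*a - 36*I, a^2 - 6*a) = a - 6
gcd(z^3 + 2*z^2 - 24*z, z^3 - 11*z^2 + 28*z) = z^2 - 4*z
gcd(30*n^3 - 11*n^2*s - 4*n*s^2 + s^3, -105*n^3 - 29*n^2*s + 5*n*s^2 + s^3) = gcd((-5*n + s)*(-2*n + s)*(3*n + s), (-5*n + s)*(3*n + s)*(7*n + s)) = -15*n^2 - 2*n*s + s^2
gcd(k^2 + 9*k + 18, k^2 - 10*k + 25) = 1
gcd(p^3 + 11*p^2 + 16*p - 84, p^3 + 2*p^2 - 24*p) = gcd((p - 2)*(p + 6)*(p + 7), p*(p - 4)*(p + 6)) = p + 6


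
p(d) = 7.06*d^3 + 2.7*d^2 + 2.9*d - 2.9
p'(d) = 21.18*d^2 + 5.4*d + 2.9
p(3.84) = 447.81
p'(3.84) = 335.95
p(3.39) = 313.00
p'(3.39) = 264.61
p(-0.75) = -6.53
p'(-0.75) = 10.76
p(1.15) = 14.74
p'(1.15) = 37.12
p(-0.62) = -5.34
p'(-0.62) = 7.69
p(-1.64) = -31.54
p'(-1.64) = 51.01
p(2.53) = 136.05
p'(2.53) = 152.13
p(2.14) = 84.86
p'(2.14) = 111.45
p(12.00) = 12620.38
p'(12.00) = 3117.62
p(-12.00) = -11848.58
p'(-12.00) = 2988.02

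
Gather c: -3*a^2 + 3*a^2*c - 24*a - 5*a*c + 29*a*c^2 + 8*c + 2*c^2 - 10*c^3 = -3*a^2 - 24*a - 10*c^3 + c^2*(29*a + 2) + c*(3*a^2 - 5*a + 8)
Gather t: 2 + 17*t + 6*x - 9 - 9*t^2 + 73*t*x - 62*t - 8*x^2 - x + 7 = -9*t^2 + t*(73*x - 45) - 8*x^2 + 5*x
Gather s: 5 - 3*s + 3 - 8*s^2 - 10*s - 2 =-8*s^2 - 13*s + 6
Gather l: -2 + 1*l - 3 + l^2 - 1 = l^2 + l - 6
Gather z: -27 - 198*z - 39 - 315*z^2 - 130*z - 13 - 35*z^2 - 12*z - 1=-350*z^2 - 340*z - 80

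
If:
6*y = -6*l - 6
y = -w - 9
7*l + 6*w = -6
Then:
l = 42/13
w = -62/13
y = -55/13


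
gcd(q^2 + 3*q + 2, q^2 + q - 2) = q + 2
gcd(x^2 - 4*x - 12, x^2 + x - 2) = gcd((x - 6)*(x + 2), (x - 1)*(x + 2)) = x + 2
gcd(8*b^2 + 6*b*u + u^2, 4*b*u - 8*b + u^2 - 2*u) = 4*b + u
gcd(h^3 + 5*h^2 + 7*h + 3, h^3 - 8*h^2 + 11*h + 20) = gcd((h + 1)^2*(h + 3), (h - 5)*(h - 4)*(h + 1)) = h + 1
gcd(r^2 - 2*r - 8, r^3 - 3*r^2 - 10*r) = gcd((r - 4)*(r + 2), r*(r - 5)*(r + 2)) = r + 2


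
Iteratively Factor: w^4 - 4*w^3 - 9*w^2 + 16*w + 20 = (w + 1)*(w^3 - 5*w^2 - 4*w + 20) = (w + 1)*(w + 2)*(w^2 - 7*w + 10) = (w - 2)*(w + 1)*(w + 2)*(w - 5)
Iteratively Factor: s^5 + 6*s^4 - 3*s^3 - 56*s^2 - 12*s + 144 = (s - 2)*(s^4 + 8*s^3 + 13*s^2 - 30*s - 72) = (s - 2)*(s + 3)*(s^3 + 5*s^2 - 2*s - 24) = (s - 2)*(s + 3)^2*(s^2 + 2*s - 8) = (s - 2)^2*(s + 3)^2*(s + 4)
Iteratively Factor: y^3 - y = (y)*(y^2 - 1) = y*(y + 1)*(y - 1)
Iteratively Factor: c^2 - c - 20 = (c - 5)*(c + 4)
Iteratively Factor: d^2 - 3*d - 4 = (d + 1)*(d - 4)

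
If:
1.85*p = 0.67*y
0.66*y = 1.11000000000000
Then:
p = 0.61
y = 1.68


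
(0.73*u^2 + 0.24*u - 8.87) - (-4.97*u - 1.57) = 0.73*u^2 + 5.21*u - 7.3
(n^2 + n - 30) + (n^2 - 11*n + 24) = 2*n^2 - 10*n - 6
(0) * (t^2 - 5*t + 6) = 0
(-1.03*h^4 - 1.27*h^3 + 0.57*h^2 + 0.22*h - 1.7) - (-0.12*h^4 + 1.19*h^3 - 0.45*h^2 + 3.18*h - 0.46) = -0.91*h^4 - 2.46*h^3 + 1.02*h^2 - 2.96*h - 1.24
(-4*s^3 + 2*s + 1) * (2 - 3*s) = 12*s^4 - 8*s^3 - 6*s^2 + s + 2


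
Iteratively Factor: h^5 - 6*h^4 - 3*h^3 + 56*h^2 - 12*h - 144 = (h - 3)*(h^4 - 3*h^3 - 12*h^2 + 20*h + 48) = (h - 4)*(h - 3)*(h^3 + h^2 - 8*h - 12) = (h - 4)*(h - 3)^2*(h^2 + 4*h + 4) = (h - 4)*(h - 3)^2*(h + 2)*(h + 2)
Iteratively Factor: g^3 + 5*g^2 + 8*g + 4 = (g + 2)*(g^2 + 3*g + 2) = (g + 2)^2*(g + 1)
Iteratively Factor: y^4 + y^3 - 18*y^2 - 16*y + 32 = (y - 1)*(y^3 + 2*y^2 - 16*y - 32) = (y - 1)*(y + 4)*(y^2 - 2*y - 8) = (y - 4)*(y - 1)*(y + 4)*(y + 2)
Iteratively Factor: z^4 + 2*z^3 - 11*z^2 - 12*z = (z)*(z^3 + 2*z^2 - 11*z - 12) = z*(z - 3)*(z^2 + 5*z + 4) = z*(z - 3)*(z + 1)*(z + 4)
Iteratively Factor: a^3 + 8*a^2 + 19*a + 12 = (a + 3)*(a^2 + 5*a + 4) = (a + 3)*(a + 4)*(a + 1)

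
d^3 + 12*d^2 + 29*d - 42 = (d - 1)*(d + 6)*(d + 7)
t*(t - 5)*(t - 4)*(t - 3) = t^4 - 12*t^3 + 47*t^2 - 60*t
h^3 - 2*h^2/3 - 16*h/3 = h*(h - 8/3)*(h + 2)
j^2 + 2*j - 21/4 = (j - 3/2)*(j + 7/2)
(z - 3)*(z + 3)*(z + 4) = z^3 + 4*z^2 - 9*z - 36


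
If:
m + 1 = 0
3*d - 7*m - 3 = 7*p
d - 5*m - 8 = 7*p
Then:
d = -7/2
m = -1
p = -13/14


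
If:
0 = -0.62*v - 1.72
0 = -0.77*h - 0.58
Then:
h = -0.75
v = -2.77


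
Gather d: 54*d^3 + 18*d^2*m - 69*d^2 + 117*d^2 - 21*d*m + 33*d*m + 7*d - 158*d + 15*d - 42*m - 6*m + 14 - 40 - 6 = 54*d^3 + d^2*(18*m + 48) + d*(12*m - 136) - 48*m - 32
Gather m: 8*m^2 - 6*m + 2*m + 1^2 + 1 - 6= 8*m^2 - 4*m - 4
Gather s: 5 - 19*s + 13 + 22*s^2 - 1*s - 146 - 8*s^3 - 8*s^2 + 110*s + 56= -8*s^3 + 14*s^2 + 90*s - 72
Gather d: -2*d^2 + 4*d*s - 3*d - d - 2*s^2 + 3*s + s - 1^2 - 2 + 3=-2*d^2 + d*(4*s - 4) - 2*s^2 + 4*s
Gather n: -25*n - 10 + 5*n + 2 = -20*n - 8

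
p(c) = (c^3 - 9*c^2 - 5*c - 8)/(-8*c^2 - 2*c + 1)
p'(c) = (16*c + 2)*(c^3 - 9*c^2 - 5*c - 8)/(-8*c^2 - 2*c + 1)^2 + (3*c^2 - 18*c - 5)/(-8*c^2 - 2*c + 1) = (-8*c^4 - 4*c^3 - 19*c^2 - 146*c - 21)/(64*c^4 + 32*c^3 - 12*c^2 - 4*c + 1)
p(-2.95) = 1.55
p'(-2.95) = -0.07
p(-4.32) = 1.68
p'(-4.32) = -0.11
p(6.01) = 0.49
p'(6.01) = -0.14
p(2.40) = 1.16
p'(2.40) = -0.32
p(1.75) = 1.44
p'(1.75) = -0.59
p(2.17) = 1.24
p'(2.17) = -0.38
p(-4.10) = 1.66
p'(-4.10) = -0.11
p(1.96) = 1.33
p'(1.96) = -0.47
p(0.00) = -8.00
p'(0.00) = -21.00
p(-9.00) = 2.26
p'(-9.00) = -0.13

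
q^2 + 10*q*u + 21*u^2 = (q + 3*u)*(q + 7*u)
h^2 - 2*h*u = h*(h - 2*u)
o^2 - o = o*(o - 1)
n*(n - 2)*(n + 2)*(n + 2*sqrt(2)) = n^4 + 2*sqrt(2)*n^3 - 4*n^2 - 8*sqrt(2)*n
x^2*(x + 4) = x^3 + 4*x^2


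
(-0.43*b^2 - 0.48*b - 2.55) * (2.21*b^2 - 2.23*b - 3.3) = -0.9503*b^4 - 0.1019*b^3 - 3.1461*b^2 + 7.2705*b + 8.415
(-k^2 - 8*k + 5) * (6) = -6*k^2 - 48*k + 30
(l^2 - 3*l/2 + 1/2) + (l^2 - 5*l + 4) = 2*l^2 - 13*l/2 + 9/2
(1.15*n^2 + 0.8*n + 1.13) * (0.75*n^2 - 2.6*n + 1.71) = 0.8625*n^4 - 2.39*n^3 + 0.734*n^2 - 1.57*n + 1.9323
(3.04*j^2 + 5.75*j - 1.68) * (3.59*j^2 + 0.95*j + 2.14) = 10.9136*j^4 + 23.5305*j^3 + 5.9369*j^2 + 10.709*j - 3.5952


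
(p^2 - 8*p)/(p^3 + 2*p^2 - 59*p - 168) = p/(p^2 + 10*p + 21)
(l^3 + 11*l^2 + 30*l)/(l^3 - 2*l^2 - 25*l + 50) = l*(l + 6)/(l^2 - 7*l + 10)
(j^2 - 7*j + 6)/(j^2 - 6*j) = (j - 1)/j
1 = 1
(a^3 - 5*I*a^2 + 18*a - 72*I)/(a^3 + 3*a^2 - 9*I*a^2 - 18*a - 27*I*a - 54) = (a + 4*I)/(a + 3)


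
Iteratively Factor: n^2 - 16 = (n - 4)*(n + 4)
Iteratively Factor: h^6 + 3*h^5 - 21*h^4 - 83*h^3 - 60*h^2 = (h)*(h^5 + 3*h^4 - 21*h^3 - 83*h^2 - 60*h) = h*(h + 1)*(h^4 + 2*h^3 - 23*h^2 - 60*h) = h^2*(h + 1)*(h^3 + 2*h^2 - 23*h - 60) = h^2*(h + 1)*(h + 4)*(h^2 - 2*h - 15) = h^2*(h + 1)*(h + 3)*(h + 4)*(h - 5)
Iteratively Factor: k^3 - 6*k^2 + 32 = (k + 2)*(k^2 - 8*k + 16) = (k - 4)*(k + 2)*(k - 4)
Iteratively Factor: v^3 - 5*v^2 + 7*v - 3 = (v - 3)*(v^2 - 2*v + 1) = (v - 3)*(v - 1)*(v - 1)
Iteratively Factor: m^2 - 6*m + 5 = (m - 5)*(m - 1)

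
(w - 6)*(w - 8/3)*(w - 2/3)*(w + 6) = w^4 - 10*w^3/3 - 308*w^2/9 + 120*w - 64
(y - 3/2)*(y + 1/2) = y^2 - y - 3/4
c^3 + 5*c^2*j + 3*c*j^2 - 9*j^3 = (c - j)*(c + 3*j)^2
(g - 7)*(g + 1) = g^2 - 6*g - 7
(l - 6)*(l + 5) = l^2 - l - 30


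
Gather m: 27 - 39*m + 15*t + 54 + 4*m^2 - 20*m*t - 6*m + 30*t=4*m^2 + m*(-20*t - 45) + 45*t + 81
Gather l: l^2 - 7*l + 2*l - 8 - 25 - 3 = l^2 - 5*l - 36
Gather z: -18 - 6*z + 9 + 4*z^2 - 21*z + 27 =4*z^2 - 27*z + 18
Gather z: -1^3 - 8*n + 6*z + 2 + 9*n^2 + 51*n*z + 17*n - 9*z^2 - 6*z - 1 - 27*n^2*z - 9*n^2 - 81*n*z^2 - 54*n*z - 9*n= z^2*(-81*n - 9) + z*(-27*n^2 - 3*n)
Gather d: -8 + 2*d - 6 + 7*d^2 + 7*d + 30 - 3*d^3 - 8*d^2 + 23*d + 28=-3*d^3 - d^2 + 32*d + 44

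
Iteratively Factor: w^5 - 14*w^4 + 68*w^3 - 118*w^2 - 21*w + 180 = (w - 5)*(w^4 - 9*w^3 + 23*w^2 - 3*w - 36) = (w - 5)*(w - 4)*(w^3 - 5*w^2 + 3*w + 9) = (w - 5)*(w - 4)*(w - 3)*(w^2 - 2*w - 3) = (w - 5)*(w - 4)*(w - 3)*(w + 1)*(w - 3)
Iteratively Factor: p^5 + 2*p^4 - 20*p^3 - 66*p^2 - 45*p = (p + 1)*(p^4 + p^3 - 21*p^2 - 45*p) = p*(p + 1)*(p^3 + p^2 - 21*p - 45) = p*(p - 5)*(p + 1)*(p^2 + 6*p + 9) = p*(p - 5)*(p + 1)*(p + 3)*(p + 3)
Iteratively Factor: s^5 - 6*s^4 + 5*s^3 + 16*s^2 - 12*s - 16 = (s - 2)*(s^4 - 4*s^3 - 3*s^2 + 10*s + 8) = (s - 2)*(s + 1)*(s^3 - 5*s^2 + 2*s + 8) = (s - 2)^2*(s + 1)*(s^2 - 3*s - 4) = (s - 4)*(s - 2)^2*(s + 1)*(s + 1)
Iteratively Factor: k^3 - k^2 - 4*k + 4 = (k + 2)*(k^2 - 3*k + 2) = (k - 2)*(k + 2)*(k - 1)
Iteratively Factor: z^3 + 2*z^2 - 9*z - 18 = (z + 3)*(z^2 - z - 6) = (z - 3)*(z + 3)*(z + 2)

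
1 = 1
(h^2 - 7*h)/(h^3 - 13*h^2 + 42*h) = 1/(h - 6)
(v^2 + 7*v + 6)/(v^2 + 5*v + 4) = (v + 6)/(v + 4)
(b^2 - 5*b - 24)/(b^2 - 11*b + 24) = (b + 3)/(b - 3)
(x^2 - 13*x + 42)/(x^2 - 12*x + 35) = (x - 6)/(x - 5)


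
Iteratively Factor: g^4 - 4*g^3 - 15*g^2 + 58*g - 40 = (g - 1)*(g^3 - 3*g^2 - 18*g + 40) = (g - 5)*(g - 1)*(g^2 + 2*g - 8) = (g - 5)*(g - 2)*(g - 1)*(g + 4)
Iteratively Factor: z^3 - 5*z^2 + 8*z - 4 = (z - 2)*(z^2 - 3*z + 2) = (z - 2)*(z - 1)*(z - 2)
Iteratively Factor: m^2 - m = (m)*(m - 1)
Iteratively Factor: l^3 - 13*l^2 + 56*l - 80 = (l - 4)*(l^2 - 9*l + 20) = (l - 5)*(l - 4)*(l - 4)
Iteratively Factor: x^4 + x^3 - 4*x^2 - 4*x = (x - 2)*(x^3 + 3*x^2 + 2*x) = (x - 2)*(x + 2)*(x^2 + x) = (x - 2)*(x + 1)*(x + 2)*(x)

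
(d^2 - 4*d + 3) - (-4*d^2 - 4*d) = 5*d^2 + 3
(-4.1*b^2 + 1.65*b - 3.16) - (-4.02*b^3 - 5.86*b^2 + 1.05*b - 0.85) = 4.02*b^3 + 1.76*b^2 + 0.6*b - 2.31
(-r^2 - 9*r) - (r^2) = -2*r^2 - 9*r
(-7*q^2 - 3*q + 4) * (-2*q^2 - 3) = 14*q^4 + 6*q^3 + 13*q^2 + 9*q - 12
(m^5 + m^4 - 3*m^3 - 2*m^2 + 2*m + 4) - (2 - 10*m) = m^5 + m^4 - 3*m^3 - 2*m^2 + 12*m + 2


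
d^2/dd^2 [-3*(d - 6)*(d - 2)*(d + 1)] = 42 - 18*d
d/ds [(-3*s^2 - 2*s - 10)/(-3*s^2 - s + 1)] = 3*(-s^2 - 22*s - 4)/(9*s^4 + 6*s^3 - 5*s^2 - 2*s + 1)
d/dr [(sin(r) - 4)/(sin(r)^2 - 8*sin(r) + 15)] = (8*sin(r) + cos(r)^2 - 18)*cos(r)/(sin(r)^2 - 8*sin(r) + 15)^2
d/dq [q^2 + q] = 2*q + 1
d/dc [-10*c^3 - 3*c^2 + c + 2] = -30*c^2 - 6*c + 1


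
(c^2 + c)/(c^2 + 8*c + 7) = c/(c + 7)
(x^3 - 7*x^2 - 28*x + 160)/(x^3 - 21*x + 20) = (x - 8)/(x - 1)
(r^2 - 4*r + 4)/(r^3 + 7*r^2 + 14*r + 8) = (r^2 - 4*r + 4)/(r^3 + 7*r^2 + 14*r + 8)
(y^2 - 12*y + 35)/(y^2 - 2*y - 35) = (y - 5)/(y + 5)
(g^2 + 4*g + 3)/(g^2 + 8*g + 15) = (g + 1)/(g + 5)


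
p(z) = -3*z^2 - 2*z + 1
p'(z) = -6*z - 2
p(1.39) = -7.58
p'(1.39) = -10.34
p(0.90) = -3.23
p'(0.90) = -7.40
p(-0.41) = 1.32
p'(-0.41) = 0.46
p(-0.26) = 1.32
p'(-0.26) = -0.44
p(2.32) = -19.79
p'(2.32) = -15.92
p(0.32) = 0.05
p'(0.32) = -3.92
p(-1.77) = -4.86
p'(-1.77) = 8.62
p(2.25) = -18.69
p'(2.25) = -15.50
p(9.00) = -260.00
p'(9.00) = -56.00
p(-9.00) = -224.00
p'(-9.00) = 52.00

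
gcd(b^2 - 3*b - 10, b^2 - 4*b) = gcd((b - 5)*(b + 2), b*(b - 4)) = 1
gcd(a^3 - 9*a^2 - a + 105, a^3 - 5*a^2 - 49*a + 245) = a^2 - 12*a + 35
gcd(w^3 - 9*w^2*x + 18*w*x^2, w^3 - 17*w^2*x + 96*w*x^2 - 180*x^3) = -w + 6*x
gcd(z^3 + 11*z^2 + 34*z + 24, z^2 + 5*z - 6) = z + 6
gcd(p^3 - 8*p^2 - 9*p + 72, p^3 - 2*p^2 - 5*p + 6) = p - 3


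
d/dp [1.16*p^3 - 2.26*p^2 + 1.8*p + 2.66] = 3.48*p^2 - 4.52*p + 1.8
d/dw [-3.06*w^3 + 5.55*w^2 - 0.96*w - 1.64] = -9.18*w^2 + 11.1*w - 0.96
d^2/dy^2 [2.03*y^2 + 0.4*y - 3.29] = 4.06000000000000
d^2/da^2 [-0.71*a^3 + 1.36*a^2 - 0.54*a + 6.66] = 2.72 - 4.26*a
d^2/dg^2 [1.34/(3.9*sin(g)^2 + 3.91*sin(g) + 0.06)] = (-81.5256*sin(g)^4 - 61.30098*sin(g)^3 + 103.056586*sin(g)^2 + 122.916324*sin(g) + 40.344988)/(3.9*sin(g)^2 + 3.91*sin(g) + 0.06)^3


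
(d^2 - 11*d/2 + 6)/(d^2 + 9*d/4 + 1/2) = 2*(2*d^2 - 11*d + 12)/(4*d^2 + 9*d + 2)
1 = 1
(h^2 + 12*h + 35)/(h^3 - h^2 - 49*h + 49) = (h + 5)/(h^2 - 8*h + 7)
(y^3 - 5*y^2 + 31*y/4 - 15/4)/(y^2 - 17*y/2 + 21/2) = (2*y^2 - 7*y + 5)/(2*(y - 7))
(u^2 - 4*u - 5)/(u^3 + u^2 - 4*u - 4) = (u - 5)/(u^2 - 4)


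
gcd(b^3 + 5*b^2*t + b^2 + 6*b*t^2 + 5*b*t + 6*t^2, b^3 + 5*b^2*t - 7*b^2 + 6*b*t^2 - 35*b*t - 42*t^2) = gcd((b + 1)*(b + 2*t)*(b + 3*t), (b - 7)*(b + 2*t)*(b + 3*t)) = b^2 + 5*b*t + 6*t^2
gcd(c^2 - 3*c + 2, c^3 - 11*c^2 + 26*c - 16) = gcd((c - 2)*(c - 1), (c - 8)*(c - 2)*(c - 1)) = c^2 - 3*c + 2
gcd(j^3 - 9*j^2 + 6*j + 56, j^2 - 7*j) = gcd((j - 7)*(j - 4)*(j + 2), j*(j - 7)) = j - 7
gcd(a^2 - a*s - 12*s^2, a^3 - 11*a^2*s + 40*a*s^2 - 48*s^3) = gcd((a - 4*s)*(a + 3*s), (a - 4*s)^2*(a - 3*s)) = -a + 4*s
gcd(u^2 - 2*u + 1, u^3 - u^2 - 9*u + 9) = u - 1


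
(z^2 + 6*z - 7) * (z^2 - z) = z^4 + 5*z^3 - 13*z^2 + 7*z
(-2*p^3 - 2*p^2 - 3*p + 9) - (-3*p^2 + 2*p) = -2*p^3 + p^2 - 5*p + 9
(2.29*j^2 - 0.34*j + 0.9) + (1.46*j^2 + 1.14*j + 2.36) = 3.75*j^2 + 0.8*j + 3.26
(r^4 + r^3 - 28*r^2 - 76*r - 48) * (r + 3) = r^5 + 4*r^4 - 25*r^3 - 160*r^2 - 276*r - 144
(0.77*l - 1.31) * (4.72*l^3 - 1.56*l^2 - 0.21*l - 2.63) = 3.6344*l^4 - 7.3844*l^3 + 1.8819*l^2 - 1.75*l + 3.4453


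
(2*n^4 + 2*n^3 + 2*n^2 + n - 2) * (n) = 2*n^5 + 2*n^4 + 2*n^3 + n^2 - 2*n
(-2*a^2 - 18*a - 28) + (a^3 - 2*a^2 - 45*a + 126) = a^3 - 4*a^2 - 63*a + 98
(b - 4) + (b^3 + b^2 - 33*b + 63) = b^3 + b^2 - 32*b + 59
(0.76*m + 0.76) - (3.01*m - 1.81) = 2.57 - 2.25*m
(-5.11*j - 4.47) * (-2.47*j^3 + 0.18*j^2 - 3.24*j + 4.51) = 12.6217*j^4 + 10.1211*j^3 + 15.7518*j^2 - 8.5633*j - 20.1597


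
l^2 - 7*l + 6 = (l - 6)*(l - 1)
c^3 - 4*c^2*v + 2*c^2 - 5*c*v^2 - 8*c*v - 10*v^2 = (c + 2)*(c - 5*v)*(c + v)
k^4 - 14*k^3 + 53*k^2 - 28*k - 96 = (k - 8)*(k - 4)*(k - 3)*(k + 1)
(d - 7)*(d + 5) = d^2 - 2*d - 35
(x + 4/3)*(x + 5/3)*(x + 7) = x^3 + 10*x^2 + 209*x/9 + 140/9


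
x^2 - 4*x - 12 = (x - 6)*(x + 2)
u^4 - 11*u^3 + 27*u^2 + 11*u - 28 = (u - 7)*(u - 4)*(u - 1)*(u + 1)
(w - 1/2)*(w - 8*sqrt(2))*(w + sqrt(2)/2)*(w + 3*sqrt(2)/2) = w^4 - 6*sqrt(2)*w^3 - w^3/2 - 61*w^2/2 + 3*sqrt(2)*w^2 - 12*sqrt(2)*w + 61*w/4 + 6*sqrt(2)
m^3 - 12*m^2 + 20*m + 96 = (m - 8)*(m - 6)*(m + 2)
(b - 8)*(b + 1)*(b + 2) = b^3 - 5*b^2 - 22*b - 16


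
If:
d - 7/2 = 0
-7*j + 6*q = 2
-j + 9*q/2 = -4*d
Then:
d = 7/2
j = -62/17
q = -200/51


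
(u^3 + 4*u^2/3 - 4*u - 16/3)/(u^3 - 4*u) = (u + 4/3)/u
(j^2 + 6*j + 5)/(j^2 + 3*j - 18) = (j^2 + 6*j + 5)/(j^2 + 3*j - 18)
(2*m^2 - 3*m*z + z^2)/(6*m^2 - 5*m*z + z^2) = (-m + z)/(-3*m + z)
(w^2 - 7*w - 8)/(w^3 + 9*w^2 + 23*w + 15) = (w - 8)/(w^2 + 8*w + 15)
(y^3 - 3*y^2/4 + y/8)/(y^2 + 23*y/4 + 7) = y*(8*y^2 - 6*y + 1)/(2*(4*y^2 + 23*y + 28))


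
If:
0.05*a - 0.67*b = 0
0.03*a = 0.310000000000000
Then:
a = 10.33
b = 0.77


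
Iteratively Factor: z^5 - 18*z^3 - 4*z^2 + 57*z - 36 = (z - 4)*(z^4 + 4*z^3 - 2*z^2 - 12*z + 9) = (z - 4)*(z + 3)*(z^3 + z^2 - 5*z + 3) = (z - 4)*(z - 1)*(z + 3)*(z^2 + 2*z - 3) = (z - 4)*(z - 1)*(z + 3)^2*(z - 1)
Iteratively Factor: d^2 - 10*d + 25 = (d - 5)*(d - 5)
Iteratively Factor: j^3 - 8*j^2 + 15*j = (j - 3)*(j^2 - 5*j) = j*(j - 3)*(j - 5)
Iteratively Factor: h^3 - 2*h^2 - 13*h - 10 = (h + 2)*(h^2 - 4*h - 5) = (h + 1)*(h + 2)*(h - 5)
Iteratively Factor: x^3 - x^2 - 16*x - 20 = (x - 5)*(x^2 + 4*x + 4) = (x - 5)*(x + 2)*(x + 2)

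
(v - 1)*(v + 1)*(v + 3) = v^3 + 3*v^2 - v - 3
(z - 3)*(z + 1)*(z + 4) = z^3 + 2*z^2 - 11*z - 12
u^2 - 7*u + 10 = (u - 5)*(u - 2)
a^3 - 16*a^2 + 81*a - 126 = (a - 7)*(a - 6)*(a - 3)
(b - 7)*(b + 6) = b^2 - b - 42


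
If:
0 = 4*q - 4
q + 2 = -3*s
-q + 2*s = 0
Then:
No Solution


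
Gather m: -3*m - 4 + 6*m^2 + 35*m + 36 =6*m^2 + 32*m + 32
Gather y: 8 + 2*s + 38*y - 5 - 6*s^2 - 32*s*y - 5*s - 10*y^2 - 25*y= -6*s^2 - 3*s - 10*y^2 + y*(13 - 32*s) + 3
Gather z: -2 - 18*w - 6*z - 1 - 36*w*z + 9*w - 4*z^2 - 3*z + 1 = -9*w - 4*z^2 + z*(-36*w - 9) - 2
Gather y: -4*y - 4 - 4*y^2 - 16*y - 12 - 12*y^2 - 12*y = -16*y^2 - 32*y - 16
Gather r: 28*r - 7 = 28*r - 7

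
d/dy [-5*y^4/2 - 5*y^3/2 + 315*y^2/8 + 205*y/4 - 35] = -10*y^3 - 15*y^2/2 + 315*y/4 + 205/4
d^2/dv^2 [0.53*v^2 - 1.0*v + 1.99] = 1.06000000000000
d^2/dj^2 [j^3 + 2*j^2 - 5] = 6*j + 4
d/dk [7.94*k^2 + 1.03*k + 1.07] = 15.88*k + 1.03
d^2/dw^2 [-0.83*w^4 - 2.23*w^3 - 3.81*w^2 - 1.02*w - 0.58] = -9.96*w^2 - 13.38*w - 7.62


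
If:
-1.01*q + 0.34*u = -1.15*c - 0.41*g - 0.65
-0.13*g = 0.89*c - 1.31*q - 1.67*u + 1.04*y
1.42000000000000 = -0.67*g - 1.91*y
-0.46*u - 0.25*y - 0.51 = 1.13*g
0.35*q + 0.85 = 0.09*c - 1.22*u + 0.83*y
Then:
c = 8.27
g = 1.27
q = 9.37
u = -3.58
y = -1.19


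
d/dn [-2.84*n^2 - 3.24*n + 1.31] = -5.68*n - 3.24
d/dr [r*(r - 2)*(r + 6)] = 3*r^2 + 8*r - 12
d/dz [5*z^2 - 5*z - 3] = 10*z - 5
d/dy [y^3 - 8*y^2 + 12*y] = 3*y^2 - 16*y + 12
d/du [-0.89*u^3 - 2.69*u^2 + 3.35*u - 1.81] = -2.67*u^2 - 5.38*u + 3.35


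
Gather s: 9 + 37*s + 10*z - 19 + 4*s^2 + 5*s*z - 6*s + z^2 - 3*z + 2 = 4*s^2 + s*(5*z + 31) + z^2 + 7*z - 8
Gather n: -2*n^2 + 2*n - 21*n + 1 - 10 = -2*n^2 - 19*n - 9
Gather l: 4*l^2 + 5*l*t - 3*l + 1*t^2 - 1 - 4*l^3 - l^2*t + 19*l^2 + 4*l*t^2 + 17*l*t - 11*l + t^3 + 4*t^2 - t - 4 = -4*l^3 + l^2*(23 - t) + l*(4*t^2 + 22*t - 14) + t^3 + 5*t^2 - t - 5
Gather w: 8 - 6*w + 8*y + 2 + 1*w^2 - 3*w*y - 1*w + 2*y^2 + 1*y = w^2 + w*(-3*y - 7) + 2*y^2 + 9*y + 10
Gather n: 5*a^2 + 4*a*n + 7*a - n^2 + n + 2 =5*a^2 + 7*a - n^2 + n*(4*a + 1) + 2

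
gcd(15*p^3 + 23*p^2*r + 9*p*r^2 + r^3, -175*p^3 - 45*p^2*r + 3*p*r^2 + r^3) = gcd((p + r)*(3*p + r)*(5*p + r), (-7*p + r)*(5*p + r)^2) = 5*p + r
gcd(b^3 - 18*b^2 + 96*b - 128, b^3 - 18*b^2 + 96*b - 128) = b^3 - 18*b^2 + 96*b - 128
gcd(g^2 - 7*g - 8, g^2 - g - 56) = g - 8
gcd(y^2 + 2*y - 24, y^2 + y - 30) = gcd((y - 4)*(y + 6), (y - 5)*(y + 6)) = y + 6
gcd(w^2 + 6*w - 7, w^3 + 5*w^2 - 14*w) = w + 7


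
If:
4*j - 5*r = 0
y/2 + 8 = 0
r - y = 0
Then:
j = -20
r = -16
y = -16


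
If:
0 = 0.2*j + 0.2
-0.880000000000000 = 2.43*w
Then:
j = -1.00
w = -0.36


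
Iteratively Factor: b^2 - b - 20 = (b - 5)*(b + 4)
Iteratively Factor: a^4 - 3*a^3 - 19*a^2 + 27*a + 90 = (a + 3)*(a^3 - 6*a^2 - a + 30) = (a + 2)*(a + 3)*(a^2 - 8*a + 15) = (a - 3)*(a + 2)*(a + 3)*(a - 5)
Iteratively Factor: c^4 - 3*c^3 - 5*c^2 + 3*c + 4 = (c + 1)*(c^3 - 4*c^2 - c + 4) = (c + 1)^2*(c^2 - 5*c + 4) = (c - 1)*(c + 1)^2*(c - 4)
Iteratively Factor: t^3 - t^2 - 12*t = (t)*(t^2 - t - 12) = t*(t + 3)*(t - 4)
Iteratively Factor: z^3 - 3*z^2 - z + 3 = (z - 1)*(z^2 - 2*z - 3) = (z - 1)*(z + 1)*(z - 3)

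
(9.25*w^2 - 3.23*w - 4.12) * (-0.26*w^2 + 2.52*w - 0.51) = -2.405*w^4 + 24.1498*w^3 - 11.7859*w^2 - 8.7351*w + 2.1012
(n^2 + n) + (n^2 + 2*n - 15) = 2*n^2 + 3*n - 15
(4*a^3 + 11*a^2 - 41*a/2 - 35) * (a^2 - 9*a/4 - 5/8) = 4*a^5 + 2*a^4 - 191*a^3/4 + 17*a^2/4 + 1465*a/16 + 175/8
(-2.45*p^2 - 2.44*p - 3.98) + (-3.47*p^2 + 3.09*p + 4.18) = -5.92*p^2 + 0.65*p + 0.2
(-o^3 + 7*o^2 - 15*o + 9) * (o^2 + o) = -o^5 + 6*o^4 - 8*o^3 - 6*o^2 + 9*o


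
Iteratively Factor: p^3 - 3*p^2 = (p)*(p^2 - 3*p) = p^2*(p - 3)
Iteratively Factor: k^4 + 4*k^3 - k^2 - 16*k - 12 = (k + 2)*(k^3 + 2*k^2 - 5*k - 6) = (k + 1)*(k + 2)*(k^2 + k - 6) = (k + 1)*(k + 2)*(k + 3)*(k - 2)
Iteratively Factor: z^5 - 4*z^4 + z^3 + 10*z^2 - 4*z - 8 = (z - 2)*(z^4 - 2*z^3 - 3*z^2 + 4*z + 4) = (z - 2)^2*(z^3 - 3*z - 2) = (z - 2)^3*(z^2 + 2*z + 1) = (z - 2)^3*(z + 1)*(z + 1)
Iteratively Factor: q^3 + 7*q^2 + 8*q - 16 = (q + 4)*(q^2 + 3*q - 4) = (q + 4)^2*(q - 1)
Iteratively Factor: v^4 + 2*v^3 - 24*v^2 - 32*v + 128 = (v - 4)*(v^3 + 6*v^2 - 32) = (v - 4)*(v + 4)*(v^2 + 2*v - 8) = (v - 4)*(v - 2)*(v + 4)*(v + 4)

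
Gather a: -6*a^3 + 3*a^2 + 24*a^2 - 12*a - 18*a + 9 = -6*a^3 + 27*a^2 - 30*a + 9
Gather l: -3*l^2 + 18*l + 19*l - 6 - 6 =-3*l^2 + 37*l - 12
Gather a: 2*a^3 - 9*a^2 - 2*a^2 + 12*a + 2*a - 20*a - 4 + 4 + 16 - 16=2*a^3 - 11*a^2 - 6*a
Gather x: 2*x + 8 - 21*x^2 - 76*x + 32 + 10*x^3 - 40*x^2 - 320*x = 10*x^3 - 61*x^2 - 394*x + 40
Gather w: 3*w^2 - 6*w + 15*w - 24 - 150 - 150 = 3*w^2 + 9*w - 324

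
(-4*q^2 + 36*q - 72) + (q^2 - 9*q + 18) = -3*q^2 + 27*q - 54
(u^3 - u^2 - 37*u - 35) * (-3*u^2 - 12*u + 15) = -3*u^5 - 9*u^4 + 138*u^3 + 534*u^2 - 135*u - 525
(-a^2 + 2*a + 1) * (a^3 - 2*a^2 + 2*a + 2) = -a^5 + 4*a^4 - 5*a^3 + 6*a + 2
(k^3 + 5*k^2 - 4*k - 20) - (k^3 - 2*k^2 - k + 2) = 7*k^2 - 3*k - 22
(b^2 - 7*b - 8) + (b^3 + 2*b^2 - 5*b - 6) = b^3 + 3*b^2 - 12*b - 14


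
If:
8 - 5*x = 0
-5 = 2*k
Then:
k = -5/2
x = 8/5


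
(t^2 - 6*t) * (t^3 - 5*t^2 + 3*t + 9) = t^5 - 11*t^4 + 33*t^3 - 9*t^2 - 54*t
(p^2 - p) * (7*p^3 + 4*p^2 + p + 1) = 7*p^5 - 3*p^4 - 3*p^3 - p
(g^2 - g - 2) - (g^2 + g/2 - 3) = 1 - 3*g/2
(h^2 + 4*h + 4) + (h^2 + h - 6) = 2*h^2 + 5*h - 2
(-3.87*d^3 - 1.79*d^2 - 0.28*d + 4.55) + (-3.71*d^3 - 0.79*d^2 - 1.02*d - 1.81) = -7.58*d^3 - 2.58*d^2 - 1.3*d + 2.74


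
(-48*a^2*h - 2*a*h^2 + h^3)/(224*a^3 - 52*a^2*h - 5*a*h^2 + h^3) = h*(-6*a - h)/(28*a^2 - 3*a*h - h^2)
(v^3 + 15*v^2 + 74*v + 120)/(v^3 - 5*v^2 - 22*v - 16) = (v^3 + 15*v^2 + 74*v + 120)/(v^3 - 5*v^2 - 22*v - 16)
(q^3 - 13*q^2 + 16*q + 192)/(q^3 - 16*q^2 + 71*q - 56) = (q^2 - 5*q - 24)/(q^2 - 8*q + 7)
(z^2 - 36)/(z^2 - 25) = (z^2 - 36)/(z^2 - 25)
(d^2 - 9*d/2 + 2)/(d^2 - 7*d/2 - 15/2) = (-2*d^2 + 9*d - 4)/(-2*d^2 + 7*d + 15)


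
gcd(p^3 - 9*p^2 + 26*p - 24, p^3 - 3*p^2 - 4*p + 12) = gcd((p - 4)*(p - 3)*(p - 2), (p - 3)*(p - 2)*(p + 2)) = p^2 - 5*p + 6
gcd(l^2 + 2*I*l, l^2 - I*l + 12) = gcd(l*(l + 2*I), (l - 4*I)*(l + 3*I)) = 1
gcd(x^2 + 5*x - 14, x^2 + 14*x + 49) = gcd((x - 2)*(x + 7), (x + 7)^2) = x + 7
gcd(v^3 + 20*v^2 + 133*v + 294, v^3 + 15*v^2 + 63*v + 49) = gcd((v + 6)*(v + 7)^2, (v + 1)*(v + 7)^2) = v^2 + 14*v + 49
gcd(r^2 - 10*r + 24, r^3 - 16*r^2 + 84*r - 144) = r^2 - 10*r + 24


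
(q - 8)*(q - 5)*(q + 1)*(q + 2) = q^4 - 10*q^3 + 3*q^2 + 94*q + 80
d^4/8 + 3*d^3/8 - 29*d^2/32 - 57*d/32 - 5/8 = (d/4 + 1)*(d/2 + 1/2)*(d - 5/2)*(d + 1/2)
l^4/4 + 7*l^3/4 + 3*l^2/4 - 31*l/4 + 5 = (l/4 + 1)*(l - 1)^2*(l + 5)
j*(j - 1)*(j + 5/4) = j^3 + j^2/4 - 5*j/4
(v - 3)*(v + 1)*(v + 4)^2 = v^4 + 6*v^3 - 3*v^2 - 56*v - 48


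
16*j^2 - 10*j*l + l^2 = (-8*j + l)*(-2*j + l)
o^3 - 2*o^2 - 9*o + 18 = (o - 3)*(o - 2)*(o + 3)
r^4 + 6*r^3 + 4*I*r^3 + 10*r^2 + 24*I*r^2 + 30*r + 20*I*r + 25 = (r + 5)*(r + 5*I)*(-I*r - I)*(I*r + 1)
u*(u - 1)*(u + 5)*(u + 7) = u^4 + 11*u^3 + 23*u^2 - 35*u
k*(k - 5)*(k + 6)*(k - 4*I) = k^4 + k^3 - 4*I*k^3 - 30*k^2 - 4*I*k^2 + 120*I*k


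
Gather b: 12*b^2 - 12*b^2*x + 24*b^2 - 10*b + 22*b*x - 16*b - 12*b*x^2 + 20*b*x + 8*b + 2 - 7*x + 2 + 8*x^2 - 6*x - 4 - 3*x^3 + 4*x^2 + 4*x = b^2*(36 - 12*x) + b*(-12*x^2 + 42*x - 18) - 3*x^3 + 12*x^2 - 9*x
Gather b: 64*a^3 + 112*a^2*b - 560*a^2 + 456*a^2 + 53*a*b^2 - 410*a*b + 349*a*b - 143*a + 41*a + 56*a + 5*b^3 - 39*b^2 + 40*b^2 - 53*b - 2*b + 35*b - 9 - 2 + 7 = 64*a^3 - 104*a^2 - 46*a + 5*b^3 + b^2*(53*a + 1) + b*(112*a^2 - 61*a - 20) - 4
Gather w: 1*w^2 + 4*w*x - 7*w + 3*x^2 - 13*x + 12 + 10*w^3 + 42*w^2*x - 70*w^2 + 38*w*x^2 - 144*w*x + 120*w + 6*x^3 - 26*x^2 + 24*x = 10*w^3 + w^2*(42*x - 69) + w*(38*x^2 - 140*x + 113) + 6*x^3 - 23*x^2 + 11*x + 12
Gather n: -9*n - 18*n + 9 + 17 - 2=24 - 27*n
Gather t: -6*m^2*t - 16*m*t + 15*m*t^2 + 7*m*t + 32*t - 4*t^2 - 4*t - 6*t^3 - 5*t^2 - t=-6*t^3 + t^2*(15*m - 9) + t*(-6*m^2 - 9*m + 27)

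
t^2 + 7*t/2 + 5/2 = (t + 1)*(t + 5/2)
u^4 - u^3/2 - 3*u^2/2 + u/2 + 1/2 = (u - 1)^2*(u + 1/2)*(u + 1)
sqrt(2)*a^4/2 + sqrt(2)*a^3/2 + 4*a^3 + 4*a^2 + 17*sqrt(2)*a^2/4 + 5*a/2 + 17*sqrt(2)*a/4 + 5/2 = (a + 1)*(a + sqrt(2)/2)*(a + 5*sqrt(2)/2)*(sqrt(2)*a/2 + 1)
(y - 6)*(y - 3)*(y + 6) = y^3 - 3*y^2 - 36*y + 108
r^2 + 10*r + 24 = (r + 4)*(r + 6)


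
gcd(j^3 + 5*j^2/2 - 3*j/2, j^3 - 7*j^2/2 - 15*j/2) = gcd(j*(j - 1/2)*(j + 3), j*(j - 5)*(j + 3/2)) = j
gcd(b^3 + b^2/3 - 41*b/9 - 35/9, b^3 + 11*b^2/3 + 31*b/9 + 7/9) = b + 1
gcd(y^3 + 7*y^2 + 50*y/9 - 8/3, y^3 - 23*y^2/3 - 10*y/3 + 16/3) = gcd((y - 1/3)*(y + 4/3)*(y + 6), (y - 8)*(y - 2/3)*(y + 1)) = 1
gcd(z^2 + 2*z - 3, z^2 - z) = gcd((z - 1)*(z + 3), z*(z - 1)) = z - 1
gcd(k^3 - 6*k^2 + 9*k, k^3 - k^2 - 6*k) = k^2 - 3*k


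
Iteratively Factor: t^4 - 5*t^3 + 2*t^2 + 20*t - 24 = (t + 2)*(t^3 - 7*t^2 + 16*t - 12) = (t - 2)*(t + 2)*(t^2 - 5*t + 6) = (t - 3)*(t - 2)*(t + 2)*(t - 2)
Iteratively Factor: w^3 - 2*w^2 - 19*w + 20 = (w + 4)*(w^2 - 6*w + 5) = (w - 5)*(w + 4)*(w - 1)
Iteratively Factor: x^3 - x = (x)*(x^2 - 1) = x*(x + 1)*(x - 1)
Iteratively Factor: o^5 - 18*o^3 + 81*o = (o + 3)*(o^4 - 3*o^3 - 9*o^2 + 27*o) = o*(o + 3)*(o^3 - 3*o^2 - 9*o + 27) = o*(o - 3)*(o + 3)*(o^2 - 9) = o*(o - 3)*(o + 3)^2*(o - 3)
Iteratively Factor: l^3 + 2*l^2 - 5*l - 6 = (l + 1)*(l^2 + l - 6) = (l + 1)*(l + 3)*(l - 2)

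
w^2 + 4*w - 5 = (w - 1)*(w + 5)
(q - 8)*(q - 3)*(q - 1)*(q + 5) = q^4 - 7*q^3 - 25*q^2 + 151*q - 120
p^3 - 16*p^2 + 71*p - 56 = (p - 8)*(p - 7)*(p - 1)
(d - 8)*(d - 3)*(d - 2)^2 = d^4 - 15*d^3 + 72*d^2 - 140*d + 96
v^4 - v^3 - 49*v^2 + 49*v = v*(v - 7)*(v - 1)*(v + 7)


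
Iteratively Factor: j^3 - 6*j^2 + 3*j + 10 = (j - 5)*(j^2 - j - 2) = (j - 5)*(j - 2)*(j + 1)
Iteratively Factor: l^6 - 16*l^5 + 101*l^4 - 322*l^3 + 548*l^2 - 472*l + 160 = (l - 2)*(l^5 - 14*l^4 + 73*l^3 - 176*l^2 + 196*l - 80) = (l - 2)^2*(l^4 - 12*l^3 + 49*l^2 - 78*l + 40) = (l - 5)*(l - 2)^2*(l^3 - 7*l^2 + 14*l - 8) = (l - 5)*(l - 2)^3*(l^2 - 5*l + 4) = (l - 5)*(l - 2)^3*(l - 1)*(l - 4)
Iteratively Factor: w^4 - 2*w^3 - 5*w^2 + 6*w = (w + 2)*(w^3 - 4*w^2 + 3*w) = (w - 1)*(w + 2)*(w^2 - 3*w) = w*(w - 1)*(w + 2)*(w - 3)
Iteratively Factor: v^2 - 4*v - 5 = (v + 1)*(v - 5)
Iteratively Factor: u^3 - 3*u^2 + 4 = (u - 2)*(u^2 - u - 2) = (u - 2)^2*(u + 1)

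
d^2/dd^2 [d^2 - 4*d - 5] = 2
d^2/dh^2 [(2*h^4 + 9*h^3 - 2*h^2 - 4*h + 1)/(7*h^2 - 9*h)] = 2*(98*h^6 - 378*h^5 + 486*h^4 + 407*h^3 + 147*h^2 - 189*h + 81)/(h^3*(343*h^3 - 1323*h^2 + 1701*h - 729))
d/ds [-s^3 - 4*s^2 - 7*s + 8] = -3*s^2 - 8*s - 7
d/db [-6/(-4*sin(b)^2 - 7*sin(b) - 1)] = -6*(8*sin(b) + 7)*cos(b)/(4*sin(b)^2 + 7*sin(b) + 1)^2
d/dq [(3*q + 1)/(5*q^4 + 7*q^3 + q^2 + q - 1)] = (15*q^4 + 21*q^3 + 3*q^2 + 3*q - (3*q + 1)*(20*q^3 + 21*q^2 + 2*q + 1) - 3)/(5*q^4 + 7*q^3 + q^2 + q - 1)^2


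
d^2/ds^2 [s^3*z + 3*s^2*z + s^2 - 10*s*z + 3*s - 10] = 6*s*z + 6*z + 2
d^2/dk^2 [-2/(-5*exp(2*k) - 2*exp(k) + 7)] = 4*(4*(5*exp(k) + 1)^2*exp(k) - (10*exp(k) + 1)*(5*exp(2*k) + 2*exp(k) - 7))*exp(k)/(5*exp(2*k) + 2*exp(k) - 7)^3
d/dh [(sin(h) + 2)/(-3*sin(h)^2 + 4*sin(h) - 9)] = (3*sin(h)^2 + 12*sin(h) - 17)*cos(h)/(3*sin(h)^2 - 4*sin(h) + 9)^2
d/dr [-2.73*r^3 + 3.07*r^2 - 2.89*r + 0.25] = -8.19*r^2 + 6.14*r - 2.89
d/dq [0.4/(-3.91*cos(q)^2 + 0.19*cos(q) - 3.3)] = (0.076 - 3.128*cos(q))*sin(q)/(3.91*cos(q)^2 - 0.19*cos(q) + 3.3)^2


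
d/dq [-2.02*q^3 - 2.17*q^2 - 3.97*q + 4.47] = -6.06*q^2 - 4.34*q - 3.97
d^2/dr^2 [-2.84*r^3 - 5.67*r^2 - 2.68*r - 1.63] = -17.04*r - 11.34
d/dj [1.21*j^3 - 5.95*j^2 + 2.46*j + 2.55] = 3.63*j^2 - 11.9*j + 2.46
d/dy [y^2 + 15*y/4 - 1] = 2*y + 15/4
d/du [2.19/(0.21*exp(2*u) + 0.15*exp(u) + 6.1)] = (-0.9198*exp(u) - 0.3285)*exp(u)/(0.21*exp(2*u) + 0.15*exp(u) + 6.1)^2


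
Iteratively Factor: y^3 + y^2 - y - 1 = (y + 1)*(y^2 - 1) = (y - 1)*(y + 1)*(y + 1)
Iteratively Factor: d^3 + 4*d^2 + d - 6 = (d + 3)*(d^2 + d - 2) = (d + 2)*(d + 3)*(d - 1)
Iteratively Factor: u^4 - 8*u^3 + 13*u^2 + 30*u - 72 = (u - 4)*(u^3 - 4*u^2 - 3*u + 18) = (u - 4)*(u + 2)*(u^2 - 6*u + 9) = (u - 4)*(u - 3)*(u + 2)*(u - 3)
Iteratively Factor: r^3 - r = (r)*(r^2 - 1) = r*(r + 1)*(r - 1)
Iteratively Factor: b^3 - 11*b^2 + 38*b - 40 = (b - 2)*(b^2 - 9*b + 20) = (b - 5)*(b - 2)*(b - 4)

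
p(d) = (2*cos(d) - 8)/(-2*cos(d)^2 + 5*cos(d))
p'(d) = (-4*sin(d)*cos(d) + 5*sin(d))*(2*cos(d) - 8)/(-2*cos(d)^2 + 5*cos(d))^2 - 2*sin(d)/(-2*cos(d)^2 + 5*cos(d))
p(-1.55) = -77.18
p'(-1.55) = 3699.17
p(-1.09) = -3.75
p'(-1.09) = 6.50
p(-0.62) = -2.32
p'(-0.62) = 1.28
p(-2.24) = 2.39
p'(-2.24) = 3.21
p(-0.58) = -2.27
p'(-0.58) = 1.13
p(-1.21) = -4.81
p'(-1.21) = 11.89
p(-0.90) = -2.89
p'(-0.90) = 3.11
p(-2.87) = 1.49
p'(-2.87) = 0.45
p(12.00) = -2.26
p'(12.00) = 1.09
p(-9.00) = 1.58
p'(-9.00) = 0.77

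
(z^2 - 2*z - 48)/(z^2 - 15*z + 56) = (z + 6)/(z - 7)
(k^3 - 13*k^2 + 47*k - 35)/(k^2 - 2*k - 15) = (k^2 - 8*k + 7)/(k + 3)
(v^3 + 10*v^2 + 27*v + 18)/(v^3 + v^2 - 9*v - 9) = (v + 6)/(v - 3)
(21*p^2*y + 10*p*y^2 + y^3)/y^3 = 21*p^2/y^2 + 10*p/y + 1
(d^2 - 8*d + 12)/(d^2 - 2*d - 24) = (d - 2)/(d + 4)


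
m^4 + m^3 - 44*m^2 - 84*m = m*(m - 7)*(m + 2)*(m + 6)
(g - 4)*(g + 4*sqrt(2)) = g^2 - 4*g + 4*sqrt(2)*g - 16*sqrt(2)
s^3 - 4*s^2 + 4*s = s*(s - 2)^2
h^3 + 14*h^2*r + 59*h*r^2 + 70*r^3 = (h + 2*r)*(h + 5*r)*(h + 7*r)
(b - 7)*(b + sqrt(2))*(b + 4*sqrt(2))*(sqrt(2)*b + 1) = sqrt(2)*b^4 - 7*sqrt(2)*b^3 + 11*b^3 - 77*b^2 + 13*sqrt(2)*b^2 - 91*sqrt(2)*b + 8*b - 56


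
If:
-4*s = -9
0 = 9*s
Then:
No Solution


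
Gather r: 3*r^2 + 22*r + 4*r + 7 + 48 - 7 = 3*r^2 + 26*r + 48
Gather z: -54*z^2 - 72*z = -54*z^2 - 72*z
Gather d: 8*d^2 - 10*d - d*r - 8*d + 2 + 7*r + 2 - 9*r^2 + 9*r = 8*d^2 + d*(-r - 18) - 9*r^2 + 16*r + 4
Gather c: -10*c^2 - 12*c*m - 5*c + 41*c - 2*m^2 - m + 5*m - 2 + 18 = -10*c^2 + c*(36 - 12*m) - 2*m^2 + 4*m + 16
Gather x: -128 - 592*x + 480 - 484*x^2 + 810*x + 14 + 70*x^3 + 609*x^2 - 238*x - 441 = 70*x^3 + 125*x^2 - 20*x - 75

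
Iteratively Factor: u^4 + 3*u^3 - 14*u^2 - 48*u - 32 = (u + 2)*(u^3 + u^2 - 16*u - 16) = (u + 1)*(u + 2)*(u^2 - 16) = (u - 4)*(u + 1)*(u + 2)*(u + 4)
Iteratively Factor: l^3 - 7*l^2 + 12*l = (l - 3)*(l^2 - 4*l) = l*(l - 3)*(l - 4)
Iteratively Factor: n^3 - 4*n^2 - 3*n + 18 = (n - 3)*(n^2 - n - 6) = (n - 3)^2*(n + 2)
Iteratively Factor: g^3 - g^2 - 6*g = (g)*(g^2 - g - 6) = g*(g - 3)*(g + 2)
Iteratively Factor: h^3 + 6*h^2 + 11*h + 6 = (h + 2)*(h^2 + 4*h + 3) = (h + 2)*(h + 3)*(h + 1)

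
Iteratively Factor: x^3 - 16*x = (x - 4)*(x^2 + 4*x) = x*(x - 4)*(x + 4)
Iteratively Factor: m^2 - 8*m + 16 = (m - 4)*(m - 4)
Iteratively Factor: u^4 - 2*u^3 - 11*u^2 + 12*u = (u - 4)*(u^3 + 2*u^2 - 3*u) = (u - 4)*(u + 3)*(u^2 - u) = u*(u - 4)*(u + 3)*(u - 1)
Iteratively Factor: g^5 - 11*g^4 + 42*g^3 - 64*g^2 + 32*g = (g - 1)*(g^4 - 10*g^3 + 32*g^2 - 32*g) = (g - 2)*(g - 1)*(g^3 - 8*g^2 + 16*g) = (g - 4)*(g - 2)*(g - 1)*(g^2 - 4*g) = (g - 4)^2*(g - 2)*(g - 1)*(g)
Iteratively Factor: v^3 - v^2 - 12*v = (v + 3)*(v^2 - 4*v) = v*(v + 3)*(v - 4)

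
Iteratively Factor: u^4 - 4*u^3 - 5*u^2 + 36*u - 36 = (u - 3)*(u^3 - u^2 - 8*u + 12) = (u - 3)*(u - 2)*(u^2 + u - 6) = (u - 3)*(u - 2)*(u + 3)*(u - 2)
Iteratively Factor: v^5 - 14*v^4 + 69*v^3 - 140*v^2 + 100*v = (v - 2)*(v^4 - 12*v^3 + 45*v^2 - 50*v) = (v - 5)*(v - 2)*(v^3 - 7*v^2 + 10*v) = v*(v - 5)*(v - 2)*(v^2 - 7*v + 10) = v*(v - 5)*(v - 2)^2*(v - 5)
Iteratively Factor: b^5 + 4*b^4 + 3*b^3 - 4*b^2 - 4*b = (b + 2)*(b^4 + 2*b^3 - b^2 - 2*b) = (b + 1)*(b + 2)*(b^3 + b^2 - 2*b) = (b + 1)*(b + 2)^2*(b^2 - b) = b*(b + 1)*(b + 2)^2*(b - 1)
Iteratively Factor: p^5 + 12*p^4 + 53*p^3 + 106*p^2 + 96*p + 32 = (p + 2)*(p^4 + 10*p^3 + 33*p^2 + 40*p + 16) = (p + 2)*(p + 4)*(p^3 + 6*p^2 + 9*p + 4) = (p + 1)*(p + 2)*(p + 4)*(p^2 + 5*p + 4) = (p + 1)*(p + 2)*(p + 4)^2*(p + 1)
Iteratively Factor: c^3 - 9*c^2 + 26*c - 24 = (c - 3)*(c^2 - 6*c + 8) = (c - 4)*(c - 3)*(c - 2)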